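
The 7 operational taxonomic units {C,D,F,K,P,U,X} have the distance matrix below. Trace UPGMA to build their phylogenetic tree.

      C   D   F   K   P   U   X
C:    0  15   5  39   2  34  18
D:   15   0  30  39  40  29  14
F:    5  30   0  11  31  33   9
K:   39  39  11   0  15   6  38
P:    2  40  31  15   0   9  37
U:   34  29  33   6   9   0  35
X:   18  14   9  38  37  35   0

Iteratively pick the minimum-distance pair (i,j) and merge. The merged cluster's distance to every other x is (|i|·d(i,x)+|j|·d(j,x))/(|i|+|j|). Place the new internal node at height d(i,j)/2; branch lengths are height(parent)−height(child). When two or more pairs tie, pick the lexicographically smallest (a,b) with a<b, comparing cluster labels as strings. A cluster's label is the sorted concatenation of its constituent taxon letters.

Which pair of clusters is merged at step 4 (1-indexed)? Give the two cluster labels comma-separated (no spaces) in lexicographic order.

D,FX

1. join C+P (d=2) ⇒ CP; edges |C|=1, |P|=1
  updated: d(CP,D)=55/2, d(CP,F)=18, d(CP,K)=27, d(CP,U)=43/2, d(CP,X)=55/2
2. join K+U (d=6) ⇒ KU; edges |K|=3, |U|=3
  updated: d(CP,KU)=97/4, d(D,KU)=34, d(F,KU)=22, d(KU,X)=73/2
3. join F+X (d=9) ⇒ FX; edges |F|=9/2, |X|=9/2
  updated: d(CP,FX)=91/4, d(D,FX)=22, d(FX,KU)=117/4
4. join D+FX (d=22) ⇒ DFX; edges |D|=11, |FX|=13/2
  updated: d(CP,DFX)=73/3, d(DFX,KU)=185/6
5. join CP+KU (d=97/4) ⇒ CKPU; edges |CP|=89/8, |KU|=73/8
  updated: d(CKPU,DFX)=331/12
6. join CKPU+DFX (d=331/12) ⇒ CDFKPUX; edges |CKPU|=5/3, |DFX|=67/24
final tree: (((C:1,P:1):89/8,(K:3,U:3):73/8):5/3,(D:11,(F:9/2,X:9/2):13/2):67/24)
total length: 1421/24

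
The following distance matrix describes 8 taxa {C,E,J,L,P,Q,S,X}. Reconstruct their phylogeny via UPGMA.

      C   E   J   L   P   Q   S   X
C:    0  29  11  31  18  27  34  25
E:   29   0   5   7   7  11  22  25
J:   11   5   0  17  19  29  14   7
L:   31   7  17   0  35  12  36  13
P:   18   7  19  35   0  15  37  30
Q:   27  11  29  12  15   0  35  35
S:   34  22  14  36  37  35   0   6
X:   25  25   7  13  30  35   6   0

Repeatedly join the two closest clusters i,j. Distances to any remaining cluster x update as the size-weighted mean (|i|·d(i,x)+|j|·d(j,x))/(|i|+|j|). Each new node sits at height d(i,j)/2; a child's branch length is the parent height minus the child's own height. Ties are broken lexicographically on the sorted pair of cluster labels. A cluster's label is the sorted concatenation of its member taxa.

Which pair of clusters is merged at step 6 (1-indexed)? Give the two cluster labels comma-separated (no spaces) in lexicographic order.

1. join E+J (d=5) ⇒ EJ; edges |E|=5/2, |J|=5/2
  updated: d(C,EJ)=20, d(EJ,L)=12, d(EJ,P)=13, d(EJ,Q)=20, d(EJ,S)=18, d(EJ,X)=16
2. join S+X (d=6) ⇒ SX; edges |S|=3, |X|=3
  updated: d(C,SX)=59/2, d(EJ,SX)=17, d(L,SX)=49/2, d(P,SX)=67/2, d(Q,SX)=35
3. join EJ+L (d=12) ⇒ EJL; edges |EJ|=7/2, |L|=6
  updated: d(C,EJL)=71/3, d(EJL,P)=61/3, d(EJL,Q)=52/3, d(EJL,SX)=39/2
4. join P+Q (d=15) ⇒ PQ; edges |P|=15/2, |Q|=15/2
  updated: d(C,PQ)=45/2, d(EJL,PQ)=113/6, d(PQ,SX)=137/4
5. join EJL+PQ (d=113/6) ⇒ EJLPQ; edges |EJL|=41/12, |PQ|=23/12
  updated: d(C,EJLPQ)=116/5, d(EJLPQ,SX)=127/5
6. join C+EJLPQ (d=116/5) ⇒ CEJLPQ; edges |C|=58/5, |EJLPQ|=131/60
  updated: d(CEJLPQ,SX)=313/12
7. join CEJLPQ+SX (d=313/12) ⇒ CEJLPQSX; edges |CEJLPQ|=173/120, |SX|=241/24
final tree: ((C:58/5,(((E:5/2,J:5/2):7/2,L:6):41/12,(P:15/2,Q:15/2):23/12):131/60):173/120,(S:3,X:3):241/24)
total length: 661/10

C,EJLPQ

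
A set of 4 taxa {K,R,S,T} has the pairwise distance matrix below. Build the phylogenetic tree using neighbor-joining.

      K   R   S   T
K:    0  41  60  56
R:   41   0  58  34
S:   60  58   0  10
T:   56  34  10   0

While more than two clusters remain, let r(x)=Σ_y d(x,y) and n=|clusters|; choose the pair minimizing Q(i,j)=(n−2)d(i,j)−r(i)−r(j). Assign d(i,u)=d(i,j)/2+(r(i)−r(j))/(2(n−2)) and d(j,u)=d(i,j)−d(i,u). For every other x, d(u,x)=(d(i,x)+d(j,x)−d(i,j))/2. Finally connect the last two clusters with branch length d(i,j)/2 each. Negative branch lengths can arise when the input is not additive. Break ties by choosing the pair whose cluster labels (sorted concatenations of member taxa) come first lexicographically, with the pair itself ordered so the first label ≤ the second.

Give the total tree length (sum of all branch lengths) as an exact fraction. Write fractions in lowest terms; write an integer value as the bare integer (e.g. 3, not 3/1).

iteration 1: select K,R (d=41, Q=-208); attach at lengths (53/2, 29/2); label the merged cluster KR
  updated: d(KR,S)=77/2, d(KR,T)=49/2
iteration 2: select KR,S (d=77/2, Q=-73); attach at lengths (53/2, 12); label the merged cluster KRS
  updated: d(KRS,T)=-2
iteration 3: select KRS,T (d=-2); attach at lengths (-1, -1); label the merged cluster KRST
final tree: (((K:53/2,R:29/2):53/2,S:12):-1,T:-1)
total length: 155/2

155/2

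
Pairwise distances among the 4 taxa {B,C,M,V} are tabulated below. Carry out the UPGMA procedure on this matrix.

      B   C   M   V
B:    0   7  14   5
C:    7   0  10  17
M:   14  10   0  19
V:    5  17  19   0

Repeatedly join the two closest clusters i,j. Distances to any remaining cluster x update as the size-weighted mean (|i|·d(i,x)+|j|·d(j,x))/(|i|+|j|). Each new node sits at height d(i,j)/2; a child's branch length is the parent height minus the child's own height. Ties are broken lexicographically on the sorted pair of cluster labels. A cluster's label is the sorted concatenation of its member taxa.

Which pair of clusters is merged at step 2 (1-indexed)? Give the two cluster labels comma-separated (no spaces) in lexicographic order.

step 1: merge (B,V) at d=5; branch lengths B→5/2, V→5/2; new cluster BV
  updated: d(BV,C)=12, d(BV,M)=33/2
step 2: merge (C,M) at d=10; branch lengths C→5, M→5; new cluster CM
  updated: d(BV,CM)=57/4
step 3: merge (BV,CM) at d=57/4; branch lengths BV→37/8, CM→17/8; new cluster BCMV
final tree: ((B:5/2,V:5/2):37/8,(C:5,M:5):17/8)
total length: 87/4

C,M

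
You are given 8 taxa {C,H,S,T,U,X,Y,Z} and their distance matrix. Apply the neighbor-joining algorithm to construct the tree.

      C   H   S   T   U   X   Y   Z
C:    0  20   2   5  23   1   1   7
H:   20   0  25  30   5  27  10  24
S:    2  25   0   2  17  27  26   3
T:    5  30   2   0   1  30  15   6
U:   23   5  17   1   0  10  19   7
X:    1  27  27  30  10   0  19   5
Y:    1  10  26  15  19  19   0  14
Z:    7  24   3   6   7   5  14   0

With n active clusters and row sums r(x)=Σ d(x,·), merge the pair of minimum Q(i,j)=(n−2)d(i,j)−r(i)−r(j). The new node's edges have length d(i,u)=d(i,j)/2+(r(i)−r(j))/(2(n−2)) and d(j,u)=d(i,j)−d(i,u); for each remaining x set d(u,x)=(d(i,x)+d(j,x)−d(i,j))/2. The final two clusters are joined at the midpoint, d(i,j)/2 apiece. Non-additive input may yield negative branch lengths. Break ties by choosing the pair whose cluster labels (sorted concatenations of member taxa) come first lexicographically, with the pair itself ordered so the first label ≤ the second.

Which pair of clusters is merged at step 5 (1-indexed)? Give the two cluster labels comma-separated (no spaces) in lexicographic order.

CX,STZ

1. join H+U (d=5, Q=-193) ⇒ HU; edges |H|=89/12, |U|=-29/12
  updated: d(C,HU)=19, d(HU,S)=37/2, d(HU,T)=13, d(HU,X)=16, d(HU,Y)=12, d(HU,Z)=13
2. join S+T (d=2, Q=-279/2) ⇒ ST; edges |S|=7/4, |T|=1/4
  updated: d(C,ST)=5/2, d(HU,ST)=59/4, d(ST,X)=55/2, d(ST,Y)=39/2, d(ST,Z)=7/2
3. join ST+Z (d=7/2, Q=-385/4) ⇒ STZ; edges |ST|=157/32, |Z|=-45/32
  updated: d(C,STZ)=3, d(HU,STZ)=97/8, d(STZ,X)=29/2, d(STZ,Y)=15
4. join C+X (d=1, Q=-143/2) ⇒ CX; edges |C|=-47/12, |X|=59/12
  updated: d(CX,HU)=17, d(CX,STZ)=33/4, d(CX,Y)=19/2
5. join CX+STZ (d=33/4, Q=-429/8) ⇒ CSTXZ; edges |CX|=127/32, |STZ|=137/32
  updated: d(CSTXZ,HU)=167/16, d(CSTXZ,Y)=65/8
6. join CSTXZ+HU (d=167/16, Q=-489/16) ⇒ CHSTUXZ; edges |CSTXZ|=105/32, |HU|=229/32
  updated: d(CHSTUXZ,Y)=155/32
7. join CHSTUXZ+Y (d=155/32) ⇒ CHSTUXYZ; edges |CHSTUXZ|=155/64, |Y|=155/64
final tree: ((((C:-47/12,X:59/12):127/32,((S:7/4,T:1/4):157/32,Z:-45/32):137/32):105/32,(H:89/12,U:-29/12):229/32):155/64,Y:155/64)
total length: 1121/32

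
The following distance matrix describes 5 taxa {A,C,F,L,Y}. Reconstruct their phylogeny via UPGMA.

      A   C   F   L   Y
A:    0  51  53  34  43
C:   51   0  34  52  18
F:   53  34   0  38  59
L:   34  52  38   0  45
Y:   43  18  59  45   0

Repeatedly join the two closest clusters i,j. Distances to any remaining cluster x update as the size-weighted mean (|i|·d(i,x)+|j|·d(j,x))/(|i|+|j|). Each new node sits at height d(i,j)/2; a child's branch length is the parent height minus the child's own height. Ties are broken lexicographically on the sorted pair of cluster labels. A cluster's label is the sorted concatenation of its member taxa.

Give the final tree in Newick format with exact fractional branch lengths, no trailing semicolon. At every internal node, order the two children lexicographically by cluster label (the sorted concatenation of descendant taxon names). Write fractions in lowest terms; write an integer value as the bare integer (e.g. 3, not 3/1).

iteration 1: select C,Y (d=18); attach at lengths (9, 9); label the merged cluster CY
  updated: d(A,CY)=47, d(CY,F)=93/2, d(CY,L)=97/2
iteration 2: select A,L (d=34); attach at lengths (17, 17); label the merged cluster AL
  updated: d(AL,CY)=191/4, d(AL,F)=91/2
iteration 3: select AL,F (d=91/2); attach at lengths (23/4, 91/4); label the merged cluster AFL
  updated: d(AFL,CY)=142/3
iteration 4: select AFL,CY (d=142/3); attach at lengths (11/12, 44/3); label the merged cluster ACFLY
final tree: (((A:17,L:17):23/4,F:91/4):11/12,(C:9,Y:9):44/3)
total length: 1153/12

(((A:17,L:17):23/4,F:91/4):11/12,(C:9,Y:9):44/3)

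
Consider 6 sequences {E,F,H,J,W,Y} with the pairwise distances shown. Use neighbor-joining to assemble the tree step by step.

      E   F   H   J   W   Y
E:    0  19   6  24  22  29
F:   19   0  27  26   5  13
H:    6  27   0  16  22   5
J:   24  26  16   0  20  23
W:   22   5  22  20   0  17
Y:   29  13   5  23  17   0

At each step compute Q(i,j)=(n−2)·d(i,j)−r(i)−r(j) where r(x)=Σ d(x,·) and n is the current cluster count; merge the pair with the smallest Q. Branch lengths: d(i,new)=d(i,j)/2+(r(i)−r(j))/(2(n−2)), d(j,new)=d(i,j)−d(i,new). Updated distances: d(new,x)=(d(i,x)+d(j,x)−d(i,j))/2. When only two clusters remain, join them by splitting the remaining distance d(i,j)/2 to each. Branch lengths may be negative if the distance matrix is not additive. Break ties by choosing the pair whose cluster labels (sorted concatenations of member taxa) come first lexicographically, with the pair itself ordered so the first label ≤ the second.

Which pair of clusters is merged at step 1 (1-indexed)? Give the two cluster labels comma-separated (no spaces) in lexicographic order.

F,W

1. join F+W (d=5, Q=-156) ⇒ FW; edges |F|=3, |W|=2
  updated: d(E,FW)=18, d(FW,H)=22, d(FW,J)=41/2, d(FW,Y)=25/2
2. join E+H (d=6, Q=-108) ⇒ EH; edges |E|=23/3, |H|=-5/3
  updated: d(EH,FW)=17, d(EH,J)=17, d(EH,Y)=14
3. join EH+J (d=17, Q=-149/2) ⇒ EHJ; edges |EH|=43/8, |J|=93/8
  updated: d(EHJ,FW)=41/4, d(EHJ,Y)=10
4. join EHJ+FW (d=41/4, Q=-131/4) ⇒ EFHJW; edges |EHJ|=31/8, |FW|=51/8
  updated: d(EFHJW,Y)=49/8
5. join EFHJW+Y (d=49/8) ⇒ EFHJWY; edges |EFHJW|=49/16, |Y|=49/16
final tree: ((((E:23/3,H:-5/3):43/8,J:93/8):31/8,(F:3,W:2):51/8):49/16,Y:49/16)
total length: 355/8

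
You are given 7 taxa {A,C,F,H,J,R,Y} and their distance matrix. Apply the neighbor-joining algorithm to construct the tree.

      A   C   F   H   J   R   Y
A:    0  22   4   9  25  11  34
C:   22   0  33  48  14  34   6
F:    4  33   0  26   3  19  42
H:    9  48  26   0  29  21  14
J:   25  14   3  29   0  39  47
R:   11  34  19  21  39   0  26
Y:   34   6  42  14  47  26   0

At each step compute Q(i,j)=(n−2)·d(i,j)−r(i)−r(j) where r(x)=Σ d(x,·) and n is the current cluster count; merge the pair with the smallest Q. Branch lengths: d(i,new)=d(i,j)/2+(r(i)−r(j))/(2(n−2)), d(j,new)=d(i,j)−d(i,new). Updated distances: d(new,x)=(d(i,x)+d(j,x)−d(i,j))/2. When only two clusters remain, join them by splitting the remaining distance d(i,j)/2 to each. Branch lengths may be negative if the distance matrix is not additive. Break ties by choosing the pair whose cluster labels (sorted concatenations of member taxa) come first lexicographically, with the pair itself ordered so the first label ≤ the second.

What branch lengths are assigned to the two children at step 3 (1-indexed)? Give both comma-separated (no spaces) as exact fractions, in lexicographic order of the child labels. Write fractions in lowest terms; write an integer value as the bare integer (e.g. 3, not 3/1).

step 1: merge (C,Y) at d=6, Q=-296; branch lengths C→9/5, Y→21/5; new cluster CY
  updated: d(A,CY)=25, d(CY,F)=69/2, d(CY,H)=28, d(CY,J)=55/2, d(CY,R)=27
step 2: merge (F,J) at d=3, Q=-198; branch lengths F→-25/8, J→49/8; new cluster FJ
  updated: d(A,FJ)=13, d(CY,FJ)=59/2, d(FJ,H)=26, d(FJ,R)=55/2
step 3: merge (CY,FJ) at d=59/2, Q=-117; branch lengths CY→17, FJ→25/2; new cluster CFJY
  updated: d(A,CFJY)=17/4, d(CFJY,H)=49/4, d(CFJY,R)=25/2
step 4: merge (A,H) at d=9, Q=-97/2; branch lengths A→0, H→9; new cluster AH
  updated: d(AH,CFJY)=15/4, d(AH,R)=23/2
step 5: merge (AH,CFJY) at d=15/4, Q=-111/4; branch lengths AH→11/8, CFJY→19/8; new cluster ACFHJY
  updated: d(ACFHJY,R)=81/8
step 6: merge (ACFHJY,R) at d=81/8; branch lengths ACFHJY→81/16, R→81/16; new cluster ACFHJRY
final tree: (((A:0,H:9):11/8,((C:9/5,Y:21/5):17,(F:-25/8,J:49/8):25/2):19/8):81/16,R:81/16)
total length: 491/8

17,25/2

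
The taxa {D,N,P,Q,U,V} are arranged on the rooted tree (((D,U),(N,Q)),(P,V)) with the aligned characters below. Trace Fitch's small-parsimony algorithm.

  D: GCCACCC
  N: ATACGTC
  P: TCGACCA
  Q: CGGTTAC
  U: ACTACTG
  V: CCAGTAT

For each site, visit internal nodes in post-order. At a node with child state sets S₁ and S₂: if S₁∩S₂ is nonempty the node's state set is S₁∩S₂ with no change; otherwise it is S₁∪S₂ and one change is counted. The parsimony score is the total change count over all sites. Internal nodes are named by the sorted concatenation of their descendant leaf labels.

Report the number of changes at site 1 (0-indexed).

2

site 0, node DU: D={G} ∪ U={A} → {A,G} (+1)
site 0, node NQ: N={A} ∪ Q={C} → {A,C} (+1)
site 0, node DNQU: DU={A,G} ∩ NQ={A,C} → {A} (+0)
site 0, node PV: P={T} ∪ V={C} → {C,T} (+1)
site 0, node DNPQUV: DNQU={A} ∪ PV={C,T} → {A,C,T} (+1)
site 1, node DU: D={C} ∩ U={C} → {C} (+0)
site 1, node NQ: N={T} ∪ Q={G} → {G,T} (+1)
site 1, node DNQU: DU={C} ∪ NQ={G,T} → {C,G,T} (+1)
site 1, node PV: P={C} ∩ V={C} → {C} (+0)
site 1, node DNPQUV: DNQU={C,G,T} ∩ PV={C} → {C} (+0)
site 2, node DU: D={C} ∪ U={T} → {C,T} (+1)
site 2, node NQ: N={A} ∪ Q={G} → {A,G} (+1)
site 2, node DNQU: DU={C,T} ∪ NQ={A,G} → {A,C,G,T} (+1)
site 2, node PV: P={G} ∪ V={A} → {A,G} (+1)
site 2, node DNPQUV: DNQU={A,C,G,T} ∩ PV={A,G} → {A,G} (+0)
site 3, node DU: D={A} ∩ U={A} → {A} (+0)
site 3, node NQ: N={C} ∪ Q={T} → {C,T} (+1)
site 3, node DNQU: DU={A} ∪ NQ={C,T} → {A,C,T} (+1)
site 3, node PV: P={A} ∪ V={G} → {A,G} (+1)
site 3, node DNPQUV: DNQU={A,C,T} ∩ PV={A,G} → {A} (+0)
site 4, node DU: D={C} ∩ U={C} → {C} (+0)
site 4, node NQ: N={G} ∪ Q={T} → {G,T} (+1)
site 4, node DNQU: DU={C} ∪ NQ={G,T} → {C,G,T} (+1)
site 4, node PV: P={C} ∪ V={T} → {C,T} (+1)
site 4, node DNPQUV: DNQU={C,G,T} ∩ PV={C,T} → {C,T} (+0)
site 5, node DU: D={C} ∪ U={T} → {C,T} (+1)
site 5, node NQ: N={T} ∪ Q={A} → {A,T} (+1)
site 5, node DNQU: DU={C,T} ∩ NQ={A,T} → {T} (+0)
site 5, node PV: P={C} ∪ V={A} → {A,C} (+1)
site 5, node DNPQUV: DNQU={T} ∪ PV={A,C} → {A,C,T} (+1)
site 6, node DU: D={C} ∪ U={G} → {C,G} (+1)
site 6, node NQ: N={C} ∩ Q={C} → {C} (+0)
site 6, node DNQU: DU={C,G} ∩ NQ={C} → {C} (+0)
site 6, node PV: P={A} ∪ V={T} → {A,T} (+1)
site 6, node DNPQUV: DNQU={C} ∪ PV={A,T} → {A,C,T} (+1)
per-site changes: [4, 2, 4, 3, 3, 4, 3]; total = 23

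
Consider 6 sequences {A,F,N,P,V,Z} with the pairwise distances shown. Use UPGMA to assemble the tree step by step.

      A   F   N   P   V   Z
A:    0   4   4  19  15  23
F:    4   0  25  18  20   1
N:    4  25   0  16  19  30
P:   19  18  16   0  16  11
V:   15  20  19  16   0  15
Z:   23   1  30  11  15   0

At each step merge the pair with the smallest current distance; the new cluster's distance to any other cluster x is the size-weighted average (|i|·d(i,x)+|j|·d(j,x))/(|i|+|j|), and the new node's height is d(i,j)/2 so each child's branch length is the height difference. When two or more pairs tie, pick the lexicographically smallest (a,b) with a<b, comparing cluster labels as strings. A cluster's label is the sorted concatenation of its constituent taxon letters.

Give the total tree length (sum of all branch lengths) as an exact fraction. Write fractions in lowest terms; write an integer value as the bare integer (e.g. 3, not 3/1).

iteration 1: select F,Z (d=1); attach at lengths (1/2, 1/2); label the merged cluster FZ
  updated: d(A,FZ)=27/2, d(FZ,N)=55/2, d(FZ,P)=29/2, d(FZ,V)=35/2
iteration 2: select A,N (d=4); attach at lengths (2, 2); label the merged cluster AN
  updated: d(AN,FZ)=41/2, d(AN,P)=35/2, d(AN,V)=17
iteration 3: select FZ,P (d=29/2); attach at lengths (27/4, 29/4); label the merged cluster FPZ
  updated: d(AN,FPZ)=39/2, d(FPZ,V)=17
iteration 4: select AN,V (d=17); attach at lengths (13/2, 17/2); label the merged cluster ANV
  updated: d(ANV,FPZ)=56/3
iteration 5: select ANV,FPZ (d=56/3); attach at lengths (5/6, 25/12); label the merged cluster AFNPVZ
final tree: (((A:2,N:2):13/2,V:17/2):5/6,((F:1/2,Z:1/2):27/4,P:29/4):25/12)
total length: 443/12

443/12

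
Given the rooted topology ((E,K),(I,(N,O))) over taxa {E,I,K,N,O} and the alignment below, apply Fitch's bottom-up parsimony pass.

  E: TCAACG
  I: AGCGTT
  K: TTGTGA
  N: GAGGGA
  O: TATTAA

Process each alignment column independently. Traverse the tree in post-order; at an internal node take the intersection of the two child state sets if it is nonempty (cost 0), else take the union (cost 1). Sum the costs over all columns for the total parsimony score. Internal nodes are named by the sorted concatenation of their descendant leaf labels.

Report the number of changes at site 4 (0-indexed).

3

EK@0: {T} ∩ {T} = {T} (intersection, +0)
NO@0: {G} ∪ {T} = {G,T} (union, +1)
INO@0: {A} ∪ {G,T} = {A,G,T} (union, +1)
EIKNO@0: {T} ∩ {A,G,T} = {T} (intersection, +0)
EK@1: {C} ∪ {T} = {C,T} (union, +1)
NO@1: {A} ∩ {A} = {A} (intersection, +0)
INO@1: {G} ∪ {A} = {A,G} (union, +1)
EIKNO@1: {C,T} ∪ {A,G} = {A,C,G,T} (union, +1)
EK@2: {A} ∪ {G} = {A,G} (union, +1)
NO@2: {G} ∪ {T} = {G,T} (union, +1)
INO@2: {C} ∪ {G,T} = {C,G,T} (union, +1)
EIKNO@2: {A,G} ∩ {C,G,T} = {G} (intersection, +0)
EK@3: {A} ∪ {T} = {A,T} (union, +1)
NO@3: {G} ∪ {T} = {G,T} (union, +1)
INO@3: {G} ∩ {G,T} = {G} (intersection, +0)
EIKNO@3: {A,T} ∪ {G} = {A,G,T} (union, +1)
EK@4: {C} ∪ {G} = {C,G} (union, +1)
NO@4: {G} ∪ {A} = {A,G} (union, +1)
INO@4: {T} ∪ {A,G} = {A,G,T} (union, +1)
EIKNO@4: {C,G} ∩ {A,G,T} = {G} (intersection, +0)
EK@5: {G} ∪ {A} = {A,G} (union, +1)
NO@5: {A} ∩ {A} = {A} (intersection, +0)
INO@5: {T} ∪ {A} = {A,T} (union, +1)
EIKNO@5: {A,G} ∩ {A,T} = {A} (intersection, +0)
per-site changes: [2, 3, 3, 3, 3, 2]; total = 16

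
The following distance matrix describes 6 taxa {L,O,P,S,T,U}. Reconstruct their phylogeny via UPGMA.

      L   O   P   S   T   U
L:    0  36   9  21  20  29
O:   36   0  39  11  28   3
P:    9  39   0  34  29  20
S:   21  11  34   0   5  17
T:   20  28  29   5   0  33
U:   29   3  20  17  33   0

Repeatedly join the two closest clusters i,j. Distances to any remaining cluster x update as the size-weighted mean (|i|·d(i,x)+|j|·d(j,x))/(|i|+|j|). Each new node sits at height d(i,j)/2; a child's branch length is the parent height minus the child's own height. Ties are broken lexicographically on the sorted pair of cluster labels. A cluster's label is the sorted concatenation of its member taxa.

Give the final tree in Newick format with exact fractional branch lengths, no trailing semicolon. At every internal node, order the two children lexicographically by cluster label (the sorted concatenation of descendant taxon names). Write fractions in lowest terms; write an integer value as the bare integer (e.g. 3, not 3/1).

((L:9/2,P:9/2):39/4,((O:3/2,U:3/2):77/8,(S:5/2,T:5/2):69/8):25/8)

step 1: merge (O,U) at d=3; branch lengths O→3/2, U→3/2; new cluster OU
  updated: d(L,OU)=65/2, d(OU,P)=59/2, d(OU,S)=14, d(OU,T)=61/2
step 2: merge (S,T) at d=5; branch lengths S→5/2, T→5/2; new cluster ST
  updated: d(L,ST)=41/2, d(OU,ST)=89/4, d(P,ST)=63/2
step 3: merge (L,P) at d=9; branch lengths L→9/2, P→9/2; new cluster LP
  updated: d(LP,OU)=31, d(LP,ST)=26
step 4: merge (OU,ST) at d=89/4; branch lengths OU→77/8, ST→69/8; new cluster OSTU
  updated: d(LP,OSTU)=57/2
step 5: merge (LP,OSTU) at d=57/2; branch lengths LP→39/4, OSTU→25/8; new cluster LOPSTU
final tree: ((L:9/2,P:9/2):39/4,((O:3/2,U:3/2):77/8,(S:5/2,T:5/2):69/8):25/8)
total length: 385/8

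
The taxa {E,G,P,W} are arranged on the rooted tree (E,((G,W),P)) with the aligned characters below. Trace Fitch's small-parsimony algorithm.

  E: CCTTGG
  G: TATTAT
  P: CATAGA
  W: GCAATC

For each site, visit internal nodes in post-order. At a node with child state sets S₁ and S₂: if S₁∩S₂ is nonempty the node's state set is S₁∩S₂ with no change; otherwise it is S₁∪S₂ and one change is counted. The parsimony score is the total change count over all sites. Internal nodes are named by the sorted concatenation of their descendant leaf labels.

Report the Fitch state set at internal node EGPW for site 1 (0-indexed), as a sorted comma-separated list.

GW@0: {T} ∪ {G} = {G,T} (union, +1)
GPW@0: {G,T} ∪ {C} = {C,G,T} (union, +1)
EGPW@0: {C} ∩ {C,G,T} = {C} (intersection, +0)
GW@1: {A} ∪ {C} = {A,C} (union, +1)
GPW@1: {A,C} ∩ {A} = {A} (intersection, +0)
EGPW@1: {C} ∪ {A} = {A,C} (union, +1)
GW@2: {T} ∪ {A} = {A,T} (union, +1)
GPW@2: {A,T} ∩ {T} = {T} (intersection, +0)
EGPW@2: {T} ∩ {T} = {T} (intersection, +0)
GW@3: {T} ∪ {A} = {A,T} (union, +1)
GPW@3: {A,T} ∩ {A} = {A} (intersection, +0)
EGPW@3: {T} ∪ {A} = {A,T} (union, +1)
GW@4: {A} ∪ {T} = {A,T} (union, +1)
GPW@4: {A,T} ∪ {G} = {A,G,T} (union, +1)
EGPW@4: {G} ∩ {A,G,T} = {G} (intersection, +0)
GW@5: {T} ∪ {C} = {C,T} (union, +1)
GPW@5: {C,T} ∪ {A} = {A,C,T} (union, +1)
EGPW@5: {G} ∪ {A,C,T} = {A,C,G,T} (union, +1)
per-site changes: [2, 2, 1, 2, 2, 3]; total = 12

A,C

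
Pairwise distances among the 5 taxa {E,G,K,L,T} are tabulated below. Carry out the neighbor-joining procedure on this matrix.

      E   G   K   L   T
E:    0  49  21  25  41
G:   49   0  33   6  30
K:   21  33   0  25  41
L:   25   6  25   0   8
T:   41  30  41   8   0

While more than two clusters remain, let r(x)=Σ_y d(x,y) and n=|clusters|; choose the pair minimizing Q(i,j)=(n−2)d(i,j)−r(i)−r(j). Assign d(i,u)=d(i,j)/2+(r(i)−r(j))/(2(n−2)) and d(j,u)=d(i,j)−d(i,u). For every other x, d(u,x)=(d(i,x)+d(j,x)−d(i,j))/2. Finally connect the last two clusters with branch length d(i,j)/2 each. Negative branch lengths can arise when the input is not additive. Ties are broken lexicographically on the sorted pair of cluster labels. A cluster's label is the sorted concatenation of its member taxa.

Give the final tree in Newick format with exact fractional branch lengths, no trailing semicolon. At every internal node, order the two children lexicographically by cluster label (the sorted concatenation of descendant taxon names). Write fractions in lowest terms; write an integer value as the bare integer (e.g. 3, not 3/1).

1. join E+K (d=21, Q=-193) ⇒ EK; edges |E|=79/6, |K|=47/6
  updated: d(EK,G)=61/2, d(EK,L)=29/2, d(EK,T)=61/2
2. join EK+T (d=61/2, Q=-83) ⇒ EKT; edges |EK|=17, |T|=27/2
  updated: d(EKT,G)=15, d(EKT,L)=-4
3. join EKT+G (d=15, Q=-17) ⇒ EGKT; edges |EKT|=5/2, |G|=25/2
  updated: d(EGKT,L)=-13/2
4. join EGKT+L (d=-13/2) ⇒ EGKLT; edges |EGKT|=-13/4, |L|=-13/4
final tree: ((((E:79/6,K:47/6):17,T:27/2):5/2,G:25/2):-13/4,L:-13/4)
total length: 60

((((E:79/6,K:47/6):17,T:27/2):5/2,G:25/2):-13/4,L:-13/4)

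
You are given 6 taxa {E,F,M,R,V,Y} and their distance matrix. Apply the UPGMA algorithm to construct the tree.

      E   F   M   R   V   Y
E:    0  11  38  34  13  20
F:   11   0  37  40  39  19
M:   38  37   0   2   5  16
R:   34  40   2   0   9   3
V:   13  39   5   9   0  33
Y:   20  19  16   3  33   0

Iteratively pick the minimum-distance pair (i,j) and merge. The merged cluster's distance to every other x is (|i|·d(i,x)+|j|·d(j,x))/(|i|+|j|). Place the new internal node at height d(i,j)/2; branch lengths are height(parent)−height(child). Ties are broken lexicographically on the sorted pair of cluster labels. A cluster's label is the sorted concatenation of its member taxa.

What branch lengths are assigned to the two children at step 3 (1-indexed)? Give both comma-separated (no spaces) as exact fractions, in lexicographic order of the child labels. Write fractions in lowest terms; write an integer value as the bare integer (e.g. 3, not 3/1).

11/2,11/2

iteration 1: select M,R (d=2); attach at lengths (1, 1); label the merged cluster MR
  updated: d(E,MR)=36, d(F,MR)=77/2, d(MR,V)=7, d(MR,Y)=19/2
iteration 2: select MR,V (d=7); attach at lengths (5/2, 7/2); label the merged cluster MRV
  updated: d(E,MRV)=85/3, d(F,MRV)=116/3, d(MRV,Y)=52/3
iteration 3: select E,F (d=11); attach at lengths (11/2, 11/2); label the merged cluster EF
  updated: d(EF,MRV)=67/2, d(EF,Y)=39/2
iteration 4: select MRV,Y (d=52/3); attach at lengths (31/6, 26/3); label the merged cluster MRVY
  updated: d(EF,MRVY)=30
iteration 5: select EF,MRVY (d=30); attach at lengths (19/2, 19/3); label the merged cluster EFMRVY
final tree: ((E:11/2,F:11/2):19/2,(((M:1,R:1):5/2,V:7/2):31/6,Y:26/3):19/3)
total length: 146/3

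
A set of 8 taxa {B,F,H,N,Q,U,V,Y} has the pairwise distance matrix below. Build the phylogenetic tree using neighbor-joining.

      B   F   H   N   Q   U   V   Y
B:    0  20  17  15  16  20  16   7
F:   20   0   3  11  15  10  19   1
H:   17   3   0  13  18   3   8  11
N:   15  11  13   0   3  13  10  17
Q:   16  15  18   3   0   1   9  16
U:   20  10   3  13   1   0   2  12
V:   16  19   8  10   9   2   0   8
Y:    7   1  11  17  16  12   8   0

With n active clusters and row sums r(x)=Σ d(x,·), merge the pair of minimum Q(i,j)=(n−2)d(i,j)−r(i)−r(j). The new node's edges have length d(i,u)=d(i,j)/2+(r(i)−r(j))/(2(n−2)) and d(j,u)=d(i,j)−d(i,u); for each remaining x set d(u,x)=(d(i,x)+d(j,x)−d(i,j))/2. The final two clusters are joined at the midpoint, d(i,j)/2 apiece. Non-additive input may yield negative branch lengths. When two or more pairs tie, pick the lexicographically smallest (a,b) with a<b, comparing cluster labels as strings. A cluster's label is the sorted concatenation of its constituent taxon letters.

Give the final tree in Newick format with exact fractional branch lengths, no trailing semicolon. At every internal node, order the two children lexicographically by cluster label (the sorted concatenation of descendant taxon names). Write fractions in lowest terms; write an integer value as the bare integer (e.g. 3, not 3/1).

1. join F+Y (d=1, Q=-145) ⇒ FY; edges |F|=13/12, |Y|=-1/12
  updated: d(B,FY)=13, d(FY,H)=13/2, d(FY,N)=27/2, d(FY,Q)=15, d(FY,U)=21/2, d(FY,V)=13
2. join N+Q (d=3, Q=-229/2) ⇒ NQ; edges |N|=41/20, |Q|=19/20
  updated: d(B,NQ)=14, d(FY,NQ)=51/4, d(H,NQ)=14, d(NQ,U)=11/2, d(NQ,V)=8
3. join B+FY (d=13, Q=-335/4) ⇒ BFY; edges |B|=305/32, |FY|=111/32
  updated: d(BFY,H)=21/4, d(BFY,NQ)=55/8, d(BFY,U)=35/4, d(BFY,V)=8
4. join BFY+H (d=21/4, Q=-347/8) ⇒ BFHY; edges |BFY|=115/48, |H|=137/48
  updated: d(BFHY,NQ)=125/16, d(BFHY,U)=13/4, d(BFHY,V)=43/8
5. join BFHY+NQ (d=125/16, Q=-177/8) ⇒ BFHNQY; edges |BFHY|=43/16, |NQ|=41/8
  updated: d(BFHNQY,U)=15/32, d(BFHNQY,V)=89/32
6. join BFHNQY+U (d=15/32, Q=-21/4) ⇒ BFHNQUY; edges |BFHNQY|=5/8, |U|=-5/32
  updated: d(BFHNQUY,V)=69/32
7. join BFHNQUY+V (d=69/32) ⇒ BFHNQUVY; edges |BFHNQUY|=69/64, |V|=69/64
final tree: (((((B:305/32,(F:13/12,Y:-1/12):111/32):115/48,H:137/48):43/16,(N:41/20,Q:19/20):41/8):5/8,U:-5/32):69/64,V:69/64)
total length: 523/16

(((((B:305/32,(F:13/12,Y:-1/12):111/32):115/48,H:137/48):43/16,(N:41/20,Q:19/20):41/8):5/8,U:-5/32):69/64,V:69/64)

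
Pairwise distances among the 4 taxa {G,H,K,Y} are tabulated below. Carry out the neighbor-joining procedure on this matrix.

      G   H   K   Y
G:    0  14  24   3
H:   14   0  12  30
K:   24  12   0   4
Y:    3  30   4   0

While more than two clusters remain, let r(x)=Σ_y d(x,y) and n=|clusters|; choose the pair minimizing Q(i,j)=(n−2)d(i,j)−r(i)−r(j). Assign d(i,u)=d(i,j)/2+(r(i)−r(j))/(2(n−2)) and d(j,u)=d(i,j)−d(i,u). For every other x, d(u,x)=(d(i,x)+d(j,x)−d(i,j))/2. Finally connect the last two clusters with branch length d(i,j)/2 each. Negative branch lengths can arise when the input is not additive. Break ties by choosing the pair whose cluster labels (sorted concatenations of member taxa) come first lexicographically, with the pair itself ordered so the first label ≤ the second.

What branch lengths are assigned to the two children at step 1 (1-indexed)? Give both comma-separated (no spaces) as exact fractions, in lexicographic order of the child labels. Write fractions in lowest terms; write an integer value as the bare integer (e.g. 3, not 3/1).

iteration 1: select G,Y (d=3, Q=-72); attach at lengths (5/2, 1/2); label the merged cluster GY
  updated: d(GY,H)=41/2, d(GY,K)=25/2
iteration 2: select GY,H (d=41/2, Q=-45); attach at lengths (21/2, 10); label the merged cluster GHY
  updated: d(GHY,K)=2
iteration 3: select GHY,K (d=2); attach at lengths (1, 1); label the merged cluster GHKY
final tree: (((G:5/2,Y:1/2):21/2,H:10):1,K:1)
total length: 51/2

5/2,1/2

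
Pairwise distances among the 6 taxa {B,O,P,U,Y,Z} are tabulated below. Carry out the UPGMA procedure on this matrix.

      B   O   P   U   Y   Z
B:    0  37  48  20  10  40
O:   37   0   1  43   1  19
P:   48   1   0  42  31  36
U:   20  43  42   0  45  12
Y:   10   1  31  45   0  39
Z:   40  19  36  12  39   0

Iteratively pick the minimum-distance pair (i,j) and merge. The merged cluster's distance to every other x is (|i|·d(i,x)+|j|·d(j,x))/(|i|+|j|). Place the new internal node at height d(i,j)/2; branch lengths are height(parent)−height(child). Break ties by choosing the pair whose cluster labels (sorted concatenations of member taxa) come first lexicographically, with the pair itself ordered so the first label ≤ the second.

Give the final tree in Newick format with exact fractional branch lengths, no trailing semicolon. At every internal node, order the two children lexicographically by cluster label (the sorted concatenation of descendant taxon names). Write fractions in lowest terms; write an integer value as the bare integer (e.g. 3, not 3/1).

1. join O+P (d=1) ⇒ OP; edges |O|=1/2, |P|=1/2
  updated: d(B,OP)=85/2, d(OP,U)=85/2, d(OP,Y)=16, d(OP,Z)=55/2
2. join B+Y (d=10) ⇒ BY; edges |B|=5, |Y|=5
  updated: d(BY,OP)=117/4, d(BY,U)=65/2, d(BY,Z)=79/2
3. join U+Z (d=12) ⇒ UZ; edges |U|=6, |Z|=6
  updated: d(BY,UZ)=36, d(OP,UZ)=35
4. join BY+OP (d=117/4) ⇒ BOPY; edges |BY|=77/8, |OP|=113/8
  updated: d(BOPY,UZ)=71/2
5. join BOPY+UZ (d=71/2) ⇒ BOPUYZ; edges |BOPY|=25/8, |UZ|=47/4
final tree: (((B:5,Y:5):77/8,(O:1/2,P:1/2):113/8):25/8,(U:6,Z:6):47/4)
total length: 493/8

(((B:5,Y:5):77/8,(O:1/2,P:1/2):113/8):25/8,(U:6,Z:6):47/4)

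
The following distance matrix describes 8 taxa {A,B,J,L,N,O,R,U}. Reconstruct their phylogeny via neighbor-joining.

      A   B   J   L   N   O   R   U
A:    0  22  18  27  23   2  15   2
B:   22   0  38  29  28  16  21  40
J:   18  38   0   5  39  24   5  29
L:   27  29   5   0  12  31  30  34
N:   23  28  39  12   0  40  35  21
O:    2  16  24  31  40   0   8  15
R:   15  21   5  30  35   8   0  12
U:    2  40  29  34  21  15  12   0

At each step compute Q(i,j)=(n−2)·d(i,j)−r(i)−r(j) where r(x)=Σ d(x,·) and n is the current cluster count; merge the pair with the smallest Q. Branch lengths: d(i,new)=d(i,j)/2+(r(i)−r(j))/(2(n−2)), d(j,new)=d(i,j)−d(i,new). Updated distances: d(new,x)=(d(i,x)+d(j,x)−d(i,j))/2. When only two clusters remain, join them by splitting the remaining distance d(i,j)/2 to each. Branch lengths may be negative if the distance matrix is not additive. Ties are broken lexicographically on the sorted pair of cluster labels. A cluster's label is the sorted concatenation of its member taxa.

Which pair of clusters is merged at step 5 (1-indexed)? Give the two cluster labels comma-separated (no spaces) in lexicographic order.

1. join J+L (d=5, Q=-296) ⇒ JL; edges |J|=5/3, |L|=10/3
  updated: d(A,JL)=20, d(B,JL)=31, d(JL,N)=23, d(JL,O)=25, d(JL,R)=15, d(JL,U)=29
2. join JL+N (d=23, Q=-198) ⇒ JLN; edges |JL|=44/5, |N|=71/5
  updated: d(A,JLN)=10, d(B,JLN)=18, d(JLN,O)=21, d(JLN,R)=27/2, d(JLN,U)=27/2
3. join A+U (d=2, Q=-251/2) ⇒ AU; edges |A|=-47/16, |U|=79/16
  updated: d(AU,B)=30, d(AU,JLN)=43/4, d(AU,O)=15/2, d(AU,R)=25/2
4. join B+JLN (d=18, Q=-377/4) ⇒ BJLN; edges |B|=101/8, |JLN|=43/8
  updated: d(AU,BJLN)=91/8, d(BJLN,O)=19/2, d(BJLN,R)=33/4
5. join AU+O (d=15/2, Q=-331/8) ⇒ AOU; edges |AU|=171/32, |O|=69/32
  updated: d(AOU,BJLN)=107/16, d(AOU,R)=13/2
6. join AOU+BJLN (d=107/16, Q=-343/16) ⇒ ABJLNOU; edges |AOU|=79/32, |BJLN|=135/32
  updated: d(ABJLNOU,R)=129/32
7. join ABJLNOU+R (d=129/32) ⇒ ABJLNORU; edges |ABJLNOU|=129/64, |R|=129/64
final tree: ((((A:-47/16,U:79/16):171/32,O:69/32):79/32,(B:101/8,((J:5/3,L:10/3):44/5,N:71/5):43/8):135/32):129/64,R:129/64)
total length: 2119/32

AU,O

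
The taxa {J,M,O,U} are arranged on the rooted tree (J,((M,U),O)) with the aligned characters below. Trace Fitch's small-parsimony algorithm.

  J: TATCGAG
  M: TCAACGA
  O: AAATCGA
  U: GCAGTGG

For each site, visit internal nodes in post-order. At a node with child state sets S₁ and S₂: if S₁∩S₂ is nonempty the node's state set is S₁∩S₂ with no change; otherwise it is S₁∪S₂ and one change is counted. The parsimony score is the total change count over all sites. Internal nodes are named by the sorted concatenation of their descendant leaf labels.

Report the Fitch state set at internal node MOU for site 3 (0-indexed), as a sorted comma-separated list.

site 0, node MU: M={T} ∪ U={G} → {G,T} (+1)
site 0, node MOU: MU={G,T} ∪ O={A} → {A,G,T} (+1)
site 0, node JMOU: J={T} ∩ MOU={A,G,T} → {T} (+0)
site 1, node MU: M={C} ∩ U={C} → {C} (+0)
site 1, node MOU: MU={C} ∪ O={A} → {A,C} (+1)
site 1, node JMOU: J={A} ∩ MOU={A,C} → {A} (+0)
site 2, node MU: M={A} ∩ U={A} → {A} (+0)
site 2, node MOU: MU={A} ∩ O={A} → {A} (+0)
site 2, node JMOU: J={T} ∪ MOU={A} → {A,T} (+1)
site 3, node MU: M={A} ∪ U={G} → {A,G} (+1)
site 3, node MOU: MU={A,G} ∪ O={T} → {A,G,T} (+1)
site 3, node JMOU: J={C} ∪ MOU={A,G,T} → {A,C,G,T} (+1)
site 4, node MU: M={C} ∪ U={T} → {C,T} (+1)
site 4, node MOU: MU={C,T} ∩ O={C} → {C} (+0)
site 4, node JMOU: J={G} ∪ MOU={C} → {C,G} (+1)
site 5, node MU: M={G} ∩ U={G} → {G} (+0)
site 5, node MOU: MU={G} ∩ O={G} → {G} (+0)
site 5, node JMOU: J={A} ∪ MOU={G} → {A,G} (+1)
site 6, node MU: M={A} ∪ U={G} → {A,G} (+1)
site 6, node MOU: MU={A,G} ∩ O={A} → {A} (+0)
site 6, node JMOU: J={G} ∪ MOU={A} → {A,G} (+1)
per-site changes: [2, 1, 1, 3, 2, 1, 2]; total = 12

A,G,T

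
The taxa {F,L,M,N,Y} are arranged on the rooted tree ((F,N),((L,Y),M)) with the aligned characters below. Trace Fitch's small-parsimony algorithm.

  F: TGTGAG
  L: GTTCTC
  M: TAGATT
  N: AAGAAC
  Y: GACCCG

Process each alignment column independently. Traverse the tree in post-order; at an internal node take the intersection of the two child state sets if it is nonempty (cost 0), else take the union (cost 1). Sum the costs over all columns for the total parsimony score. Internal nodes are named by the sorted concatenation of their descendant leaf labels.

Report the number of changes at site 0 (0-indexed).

2

site 0, node FN: F={T} ∪ N={A} → {A,T} (+1)
site 0, node LY: L={G} ∩ Y={G} → {G} (+0)
site 0, node LMY: LY={G} ∪ M={T} → {G,T} (+1)
site 0, node FLMNY: FN={A,T} ∩ LMY={G,T} → {T} (+0)
site 1, node FN: F={G} ∪ N={A} → {A,G} (+1)
site 1, node LY: L={T} ∪ Y={A} → {A,T} (+1)
site 1, node LMY: LY={A,T} ∩ M={A} → {A} (+0)
site 1, node FLMNY: FN={A,G} ∩ LMY={A} → {A} (+0)
site 2, node FN: F={T} ∪ N={G} → {G,T} (+1)
site 2, node LY: L={T} ∪ Y={C} → {C,T} (+1)
site 2, node LMY: LY={C,T} ∪ M={G} → {C,G,T} (+1)
site 2, node FLMNY: FN={G,T} ∩ LMY={C,G,T} → {G,T} (+0)
site 3, node FN: F={G} ∪ N={A} → {A,G} (+1)
site 3, node LY: L={C} ∩ Y={C} → {C} (+0)
site 3, node LMY: LY={C} ∪ M={A} → {A,C} (+1)
site 3, node FLMNY: FN={A,G} ∩ LMY={A,C} → {A} (+0)
site 4, node FN: F={A} ∩ N={A} → {A} (+0)
site 4, node LY: L={T} ∪ Y={C} → {C,T} (+1)
site 4, node LMY: LY={C,T} ∩ M={T} → {T} (+0)
site 4, node FLMNY: FN={A} ∪ LMY={T} → {A,T} (+1)
site 5, node FN: F={G} ∪ N={C} → {C,G} (+1)
site 5, node LY: L={C} ∪ Y={G} → {C,G} (+1)
site 5, node LMY: LY={C,G} ∪ M={T} → {C,G,T} (+1)
site 5, node FLMNY: FN={C,G} ∩ LMY={C,G,T} → {C,G} (+0)
per-site changes: [2, 2, 3, 2, 2, 3]; total = 14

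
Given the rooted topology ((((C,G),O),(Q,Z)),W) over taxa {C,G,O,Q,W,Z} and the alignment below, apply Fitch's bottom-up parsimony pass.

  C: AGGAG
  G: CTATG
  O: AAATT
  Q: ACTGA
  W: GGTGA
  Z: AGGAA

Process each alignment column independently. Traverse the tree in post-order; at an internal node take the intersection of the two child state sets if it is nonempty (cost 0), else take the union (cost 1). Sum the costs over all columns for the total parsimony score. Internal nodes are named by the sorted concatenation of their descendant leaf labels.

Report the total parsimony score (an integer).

[col 0] CG: children C:{A}, G:{C} ∪→ {A,C}; cost 1
[col 0] CGO: children CG:{A,C}, O:{A} ∩→ {A}; cost 0
[col 0] QZ: children Q:{A}, Z:{A} ∩→ {A}; cost 0
[col 0] CGOQZ: children CGO:{A}, QZ:{A} ∩→ {A}; cost 0
[col 0] CGOQWZ: children CGOQZ:{A}, W:{G} ∪→ {A,G}; cost 1
[col 1] CG: children C:{G}, G:{T} ∪→ {G,T}; cost 1
[col 1] CGO: children CG:{G,T}, O:{A} ∪→ {A,G,T}; cost 1
[col 1] QZ: children Q:{C}, Z:{G} ∪→ {C,G}; cost 1
[col 1] CGOQZ: children CGO:{A,G,T}, QZ:{C,G} ∩→ {G}; cost 0
[col 1] CGOQWZ: children CGOQZ:{G}, W:{G} ∩→ {G}; cost 0
[col 2] CG: children C:{G}, G:{A} ∪→ {A,G}; cost 1
[col 2] CGO: children CG:{A,G}, O:{A} ∩→ {A}; cost 0
[col 2] QZ: children Q:{T}, Z:{G} ∪→ {G,T}; cost 1
[col 2] CGOQZ: children CGO:{A}, QZ:{G,T} ∪→ {A,G,T}; cost 1
[col 2] CGOQWZ: children CGOQZ:{A,G,T}, W:{T} ∩→ {T}; cost 0
[col 3] CG: children C:{A}, G:{T} ∪→ {A,T}; cost 1
[col 3] CGO: children CG:{A,T}, O:{T} ∩→ {T}; cost 0
[col 3] QZ: children Q:{G}, Z:{A} ∪→ {A,G}; cost 1
[col 3] CGOQZ: children CGO:{T}, QZ:{A,G} ∪→ {A,G,T}; cost 1
[col 3] CGOQWZ: children CGOQZ:{A,G,T}, W:{G} ∩→ {G}; cost 0
[col 4] CG: children C:{G}, G:{G} ∩→ {G}; cost 0
[col 4] CGO: children CG:{G}, O:{T} ∪→ {G,T}; cost 1
[col 4] QZ: children Q:{A}, Z:{A} ∩→ {A}; cost 0
[col 4] CGOQZ: children CGO:{G,T}, QZ:{A} ∪→ {A,G,T}; cost 1
[col 4] CGOQWZ: children CGOQZ:{A,G,T}, W:{A} ∩→ {A}; cost 0
per-site changes: [2, 3, 3, 3, 2]; total = 13

13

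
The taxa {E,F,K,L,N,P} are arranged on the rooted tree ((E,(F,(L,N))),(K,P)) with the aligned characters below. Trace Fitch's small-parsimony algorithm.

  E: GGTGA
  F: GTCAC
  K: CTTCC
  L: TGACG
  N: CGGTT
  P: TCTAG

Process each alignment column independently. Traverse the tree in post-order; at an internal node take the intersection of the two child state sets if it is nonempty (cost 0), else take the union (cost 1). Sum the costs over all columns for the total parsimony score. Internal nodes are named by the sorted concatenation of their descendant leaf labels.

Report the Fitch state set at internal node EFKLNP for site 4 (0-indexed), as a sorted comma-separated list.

[col 0] LN: children L:{T}, N:{C} ∪→ {C,T}; cost 1
[col 0] FLN: children F:{G}, LN:{C,T} ∪→ {C,G,T}; cost 1
[col 0] EFLN: children E:{G}, FLN:{C,G,T} ∩→ {G}; cost 0
[col 0] KP: children K:{C}, P:{T} ∪→ {C,T}; cost 1
[col 0] EFKLNP: children EFLN:{G}, KP:{C,T} ∪→ {C,G,T}; cost 1
[col 1] LN: children L:{G}, N:{G} ∩→ {G}; cost 0
[col 1] FLN: children F:{T}, LN:{G} ∪→ {G,T}; cost 1
[col 1] EFLN: children E:{G}, FLN:{G,T} ∩→ {G}; cost 0
[col 1] KP: children K:{T}, P:{C} ∪→ {C,T}; cost 1
[col 1] EFKLNP: children EFLN:{G}, KP:{C,T} ∪→ {C,G,T}; cost 1
[col 2] LN: children L:{A}, N:{G} ∪→ {A,G}; cost 1
[col 2] FLN: children F:{C}, LN:{A,G} ∪→ {A,C,G}; cost 1
[col 2] EFLN: children E:{T}, FLN:{A,C,G} ∪→ {A,C,G,T}; cost 1
[col 2] KP: children K:{T}, P:{T} ∩→ {T}; cost 0
[col 2] EFKLNP: children EFLN:{A,C,G,T}, KP:{T} ∩→ {T}; cost 0
[col 3] LN: children L:{C}, N:{T} ∪→ {C,T}; cost 1
[col 3] FLN: children F:{A}, LN:{C,T} ∪→ {A,C,T}; cost 1
[col 3] EFLN: children E:{G}, FLN:{A,C,T} ∪→ {A,C,G,T}; cost 1
[col 3] KP: children K:{C}, P:{A} ∪→ {A,C}; cost 1
[col 3] EFKLNP: children EFLN:{A,C,G,T}, KP:{A,C} ∩→ {A,C}; cost 0
[col 4] LN: children L:{G}, N:{T} ∪→ {G,T}; cost 1
[col 4] FLN: children F:{C}, LN:{G,T} ∪→ {C,G,T}; cost 1
[col 4] EFLN: children E:{A}, FLN:{C,G,T} ∪→ {A,C,G,T}; cost 1
[col 4] KP: children K:{C}, P:{G} ∪→ {C,G}; cost 1
[col 4] EFKLNP: children EFLN:{A,C,G,T}, KP:{C,G} ∩→ {C,G}; cost 0
per-site changes: [4, 3, 3, 4, 4]; total = 18

C,G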